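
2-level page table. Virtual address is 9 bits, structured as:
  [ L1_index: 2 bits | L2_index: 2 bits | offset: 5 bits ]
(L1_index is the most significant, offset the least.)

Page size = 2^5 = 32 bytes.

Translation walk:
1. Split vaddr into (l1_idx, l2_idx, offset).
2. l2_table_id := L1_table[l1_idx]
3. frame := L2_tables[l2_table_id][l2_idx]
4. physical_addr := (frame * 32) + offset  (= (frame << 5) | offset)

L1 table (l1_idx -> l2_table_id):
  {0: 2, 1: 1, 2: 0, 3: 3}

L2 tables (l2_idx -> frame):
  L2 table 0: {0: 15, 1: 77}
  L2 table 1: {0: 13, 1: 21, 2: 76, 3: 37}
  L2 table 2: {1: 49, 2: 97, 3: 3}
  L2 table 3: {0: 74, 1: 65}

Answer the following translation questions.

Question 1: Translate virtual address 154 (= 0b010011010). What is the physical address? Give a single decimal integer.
Answer: 442

Derivation:
vaddr = 154 = 0b010011010
Split: l1_idx=1, l2_idx=0, offset=26
L1[1] = 1
L2[1][0] = 13
paddr = 13 * 32 + 26 = 442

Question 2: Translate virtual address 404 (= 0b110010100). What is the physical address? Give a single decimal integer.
vaddr = 404 = 0b110010100
Split: l1_idx=3, l2_idx=0, offset=20
L1[3] = 3
L2[3][0] = 74
paddr = 74 * 32 + 20 = 2388

Answer: 2388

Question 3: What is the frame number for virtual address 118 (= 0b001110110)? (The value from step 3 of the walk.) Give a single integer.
vaddr = 118: l1_idx=0, l2_idx=3
L1[0] = 2; L2[2][3] = 3

Answer: 3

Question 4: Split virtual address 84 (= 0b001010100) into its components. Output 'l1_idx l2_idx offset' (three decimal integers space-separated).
Answer: 0 2 20

Derivation:
vaddr = 84 = 0b001010100
  top 2 bits -> l1_idx = 0
  next 2 bits -> l2_idx = 2
  bottom 5 bits -> offset = 20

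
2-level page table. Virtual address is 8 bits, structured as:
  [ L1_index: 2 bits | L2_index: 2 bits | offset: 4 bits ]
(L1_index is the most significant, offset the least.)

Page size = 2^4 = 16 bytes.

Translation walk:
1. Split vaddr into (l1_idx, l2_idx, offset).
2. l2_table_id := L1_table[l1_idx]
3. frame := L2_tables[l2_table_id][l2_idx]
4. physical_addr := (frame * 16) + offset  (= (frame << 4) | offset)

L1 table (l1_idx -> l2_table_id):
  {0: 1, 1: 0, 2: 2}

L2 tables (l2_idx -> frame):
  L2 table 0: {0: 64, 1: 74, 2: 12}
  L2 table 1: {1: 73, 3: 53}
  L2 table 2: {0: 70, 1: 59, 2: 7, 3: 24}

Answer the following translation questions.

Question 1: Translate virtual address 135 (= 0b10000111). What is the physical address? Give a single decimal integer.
vaddr = 135 = 0b10000111
Split: l1_idx=2, l2_idx=0, offset=7
L1[2] = 2
L2[2][0] = 70
paddr = 70 * 16 + 7 = 1127

Answer: 1127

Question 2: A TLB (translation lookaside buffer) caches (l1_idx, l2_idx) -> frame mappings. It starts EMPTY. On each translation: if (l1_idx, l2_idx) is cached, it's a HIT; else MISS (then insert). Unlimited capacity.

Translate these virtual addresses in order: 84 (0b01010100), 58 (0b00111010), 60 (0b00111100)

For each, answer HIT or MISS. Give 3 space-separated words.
Answer: MISS MISS HIT

Derivation:
vaddr=84: (1,1) not in TLB -> MISS, insert
vaddr=58: (0,3) not in TLB -> MISS, insert
vaddr=60: (0,3) in TLB -> HIT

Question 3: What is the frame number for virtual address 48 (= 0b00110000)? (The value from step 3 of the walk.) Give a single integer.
Answer: 53

Derivation:
vaddr = 48: l1_idx=0, l2_idx=3
L1[0] = 1; L2[1][3] = 53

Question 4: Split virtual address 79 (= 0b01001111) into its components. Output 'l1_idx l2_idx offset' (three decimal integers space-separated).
Answer: 1 0 15

Derivation:
vaddr = 79 = 0b01001111
  top 2 bits -> l1_idx = 1
  next 2 bits -> l2_idx = 0
  bottom 4 bits -> offset = 15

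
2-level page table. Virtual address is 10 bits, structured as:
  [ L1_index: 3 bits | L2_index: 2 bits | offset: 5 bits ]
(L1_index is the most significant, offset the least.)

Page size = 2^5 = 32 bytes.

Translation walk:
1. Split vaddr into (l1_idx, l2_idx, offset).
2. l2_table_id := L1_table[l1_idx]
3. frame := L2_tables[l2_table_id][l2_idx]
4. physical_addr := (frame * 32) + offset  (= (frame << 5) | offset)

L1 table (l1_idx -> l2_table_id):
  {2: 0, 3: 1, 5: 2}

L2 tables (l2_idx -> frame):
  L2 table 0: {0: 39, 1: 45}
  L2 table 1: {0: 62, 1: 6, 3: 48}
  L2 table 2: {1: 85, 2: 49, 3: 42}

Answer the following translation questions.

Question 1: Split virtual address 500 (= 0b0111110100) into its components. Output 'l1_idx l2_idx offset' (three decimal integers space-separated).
Answer: 3 3 20

Derivation:
vaddr = 500 = 0b0111110100
  top 3 bits -> l1_idx = 3
  next 2 bits -> l2_idx = 3
  bottom 5 bits -> offset = 20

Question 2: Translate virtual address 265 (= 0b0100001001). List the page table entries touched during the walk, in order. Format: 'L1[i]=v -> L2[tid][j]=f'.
vaddr = 265 = 0b0100001001
Split: l1_idx=2, l2_idx=0, offset=9

Answer: L1[2]=0 -> L2[0][0]=39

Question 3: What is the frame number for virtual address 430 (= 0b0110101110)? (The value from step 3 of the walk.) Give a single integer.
Answer: 6

Derivation:
vaddr = 430: l1_idx=3, l2_idx=1
L1[3] = 1; L2[1][1] = 6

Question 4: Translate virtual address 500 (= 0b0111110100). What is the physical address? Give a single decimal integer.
vaddr = 500 = 0b0111110100
Split: l1_idx=3, l2_idx=3, offset=20
L1[3] = 1
L2[1][3] = 48
paddr = 48 * 32 + 20 = 1556

Answer: 1556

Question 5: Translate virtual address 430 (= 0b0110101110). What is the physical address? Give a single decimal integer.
Answer: 206

Derivation:
vaddr = 430 = 0b0110101110
Split: l1_idx=3, l2_idx=1, offset=14
L1[3] = 1
L2[1][1] = 6
paddr = 6 * 32 + 14 = 206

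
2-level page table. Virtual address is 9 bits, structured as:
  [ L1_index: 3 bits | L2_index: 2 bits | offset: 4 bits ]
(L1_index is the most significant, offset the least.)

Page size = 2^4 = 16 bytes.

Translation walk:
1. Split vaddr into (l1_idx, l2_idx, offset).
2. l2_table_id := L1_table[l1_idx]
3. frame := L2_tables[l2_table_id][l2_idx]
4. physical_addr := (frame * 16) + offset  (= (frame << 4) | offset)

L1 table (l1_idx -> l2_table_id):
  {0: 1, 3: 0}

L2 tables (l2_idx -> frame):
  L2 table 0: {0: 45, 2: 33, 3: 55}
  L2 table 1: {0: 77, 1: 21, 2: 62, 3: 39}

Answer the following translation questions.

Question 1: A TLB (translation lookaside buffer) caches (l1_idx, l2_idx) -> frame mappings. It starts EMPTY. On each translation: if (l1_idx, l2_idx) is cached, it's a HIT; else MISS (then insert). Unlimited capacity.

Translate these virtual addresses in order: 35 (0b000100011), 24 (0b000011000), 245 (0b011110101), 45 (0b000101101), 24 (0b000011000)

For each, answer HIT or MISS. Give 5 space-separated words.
vaddr=35: (0,2) not in TLB -> MISS, insert
vaddr=24: (0,1) not in TLB -> MISS, insert
vaddr=245: (3,3) not in TLB -> MISS, insert
vaddr=45: (0,2) in TLB -> HIT
vaddr=24: (0,1) in TLB -> HIT

Answer: MISS MISS MISS HIT HIT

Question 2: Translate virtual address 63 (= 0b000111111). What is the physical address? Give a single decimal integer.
Answer: 639

Derivation:
vaddr = 63 = 0b000111111
Split: l1_idx=0, l2_idx=3, offset=15
L1[0] = 1
L2[1][3] = 39
paddr = 39 * 16 + 15 = 639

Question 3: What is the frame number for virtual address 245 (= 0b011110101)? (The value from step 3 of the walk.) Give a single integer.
vaddr = 245: l1_idx=3, l2_idx=3
L1[3] = 0; L2[0][3] = 55

Answer: 55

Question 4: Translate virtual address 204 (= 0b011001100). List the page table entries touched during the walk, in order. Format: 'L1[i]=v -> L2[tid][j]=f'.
vaddr = 204 = 0b011001100
Split: l1_idx=3, l2_idx=0, offset=12

Answer: L1[3]=0 -> L2[0][0]=45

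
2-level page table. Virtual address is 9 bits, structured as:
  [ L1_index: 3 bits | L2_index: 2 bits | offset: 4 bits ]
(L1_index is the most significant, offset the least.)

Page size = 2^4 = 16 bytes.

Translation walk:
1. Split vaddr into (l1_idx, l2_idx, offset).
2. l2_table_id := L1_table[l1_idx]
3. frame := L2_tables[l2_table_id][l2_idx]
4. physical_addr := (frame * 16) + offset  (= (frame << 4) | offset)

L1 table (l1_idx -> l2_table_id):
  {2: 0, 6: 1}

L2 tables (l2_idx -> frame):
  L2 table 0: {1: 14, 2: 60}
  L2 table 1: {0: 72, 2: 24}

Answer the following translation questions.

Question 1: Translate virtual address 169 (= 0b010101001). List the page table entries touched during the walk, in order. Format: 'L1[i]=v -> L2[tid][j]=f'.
Answer: L1[2]=0 -> L2[0][2]=60

Derivation:
vaddr = 169 = 0b010101001
Split: l1_idx=2, l2_idx=2, offset=9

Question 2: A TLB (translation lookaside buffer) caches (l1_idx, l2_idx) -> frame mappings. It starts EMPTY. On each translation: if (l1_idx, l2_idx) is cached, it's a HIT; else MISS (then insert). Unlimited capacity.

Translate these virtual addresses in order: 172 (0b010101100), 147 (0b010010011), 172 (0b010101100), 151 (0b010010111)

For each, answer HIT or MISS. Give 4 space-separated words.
Answer: MISS MISS HIT HIT

Derivation:
vaddr=172: (2,2) not in TLB -> MISS, insert
vaddr=147: (2,1) not in TLB -> MISS, insert
vaddr=172: (2,2) in TLB -> HIT
vaddr=151: (2,1) in TLB -> HIT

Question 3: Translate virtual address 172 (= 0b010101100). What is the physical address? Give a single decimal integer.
Answer: 972

Derivation:
vaddr = 172 = 0b010101100
Split: l1_idx=2, l2_idx=2, offset=12
L1[2] = 0
L2[0][2] = 60
paddr = 60 * 16 + 12 = 972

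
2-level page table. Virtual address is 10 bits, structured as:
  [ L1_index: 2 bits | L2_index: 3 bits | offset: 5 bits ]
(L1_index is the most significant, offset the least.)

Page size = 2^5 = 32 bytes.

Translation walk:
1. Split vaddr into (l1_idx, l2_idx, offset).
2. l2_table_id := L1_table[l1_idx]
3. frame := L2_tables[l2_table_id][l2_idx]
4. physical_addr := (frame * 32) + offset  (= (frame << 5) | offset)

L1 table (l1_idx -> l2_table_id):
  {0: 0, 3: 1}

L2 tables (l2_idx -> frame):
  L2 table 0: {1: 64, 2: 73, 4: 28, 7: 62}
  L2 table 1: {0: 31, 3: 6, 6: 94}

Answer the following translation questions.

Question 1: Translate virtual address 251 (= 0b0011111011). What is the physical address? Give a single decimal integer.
vaddr = 251 = 0b0011111011
Split: l1_idx=0, l2_idx=7, offset=27
L1[0] = 0
L2[0][7] = 62
paddr = 62 * 32 + 27 = 2011

Answer: 2011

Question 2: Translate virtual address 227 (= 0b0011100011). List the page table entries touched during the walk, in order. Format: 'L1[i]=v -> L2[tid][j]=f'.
vaddr = 227 = 0b0011100011
Split: l1_idx=0, l2_idx=7, offset=3

Answer: L1[0]=0 -> L2[0][7]=62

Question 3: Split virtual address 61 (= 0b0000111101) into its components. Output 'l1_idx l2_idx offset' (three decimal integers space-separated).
vaddr = 61 = 0b0000111101
  top 2 bits -> l1_idx = 0
  next 3 bits -> l2_idx = 1
  bottom 5 bits -> offset = 29

Answer: 0 1 29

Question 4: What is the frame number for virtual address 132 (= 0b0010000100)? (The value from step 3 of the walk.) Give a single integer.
vaddr = 132: l1_idx=0, l2_idx=4
L1[0] = 0; L2[0][4] = 28

Answer: 28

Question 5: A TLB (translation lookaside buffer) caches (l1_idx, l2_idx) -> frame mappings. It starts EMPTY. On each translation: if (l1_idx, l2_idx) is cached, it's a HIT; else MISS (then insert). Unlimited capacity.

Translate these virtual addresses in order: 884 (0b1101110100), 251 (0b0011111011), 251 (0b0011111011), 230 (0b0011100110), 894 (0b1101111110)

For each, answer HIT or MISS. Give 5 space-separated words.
vaddr=884: (3,3) not in TLB -> MISS, insert
vaddr=251: (0,7) not in TLB -> MISS, insert
vaddr=251: (0,7) in TLB -> HIT
vaddr=230: (0,7) in TLB -> HIT
vaddr=894: (3,3) in TLB -> HIT

Answer: MISS MISS HIT HIT HIT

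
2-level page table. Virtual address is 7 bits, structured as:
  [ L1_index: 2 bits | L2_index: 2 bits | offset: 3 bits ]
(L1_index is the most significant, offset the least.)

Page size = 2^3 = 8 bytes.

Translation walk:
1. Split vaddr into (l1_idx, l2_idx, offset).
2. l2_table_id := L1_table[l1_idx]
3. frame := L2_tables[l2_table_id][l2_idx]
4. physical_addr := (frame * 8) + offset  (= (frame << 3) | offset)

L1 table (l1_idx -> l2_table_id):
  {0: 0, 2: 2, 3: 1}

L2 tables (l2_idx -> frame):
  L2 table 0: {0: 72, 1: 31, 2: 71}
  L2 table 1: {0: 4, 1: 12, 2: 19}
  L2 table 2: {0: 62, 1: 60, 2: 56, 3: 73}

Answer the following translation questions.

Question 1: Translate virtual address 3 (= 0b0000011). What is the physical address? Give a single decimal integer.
Answer: 579

Derivation:
vaddr = 3 = 0b0000011
Split: l1_idx=0, l2_idx=0, offset=3
L1[0] = 0
L2[0][0] = 72
paddr = 72 * 8 + 3 = 579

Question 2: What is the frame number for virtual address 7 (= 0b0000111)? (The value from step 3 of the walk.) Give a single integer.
Answer: 72

Derivation:
vaddr = 7: l1_idx=0, l2_idx=0
L1[0] = 0; L2[0][0] = 72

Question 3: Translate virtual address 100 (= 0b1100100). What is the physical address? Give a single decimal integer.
Answer: 36

Derivation:
vaddr = 100 = 0b1100100
Split: l1_idx=3, l2_idx=0, offset=4
L1[3] = 1
L2[1][0] = 4
paddr = 4 * 8 + 4 = 36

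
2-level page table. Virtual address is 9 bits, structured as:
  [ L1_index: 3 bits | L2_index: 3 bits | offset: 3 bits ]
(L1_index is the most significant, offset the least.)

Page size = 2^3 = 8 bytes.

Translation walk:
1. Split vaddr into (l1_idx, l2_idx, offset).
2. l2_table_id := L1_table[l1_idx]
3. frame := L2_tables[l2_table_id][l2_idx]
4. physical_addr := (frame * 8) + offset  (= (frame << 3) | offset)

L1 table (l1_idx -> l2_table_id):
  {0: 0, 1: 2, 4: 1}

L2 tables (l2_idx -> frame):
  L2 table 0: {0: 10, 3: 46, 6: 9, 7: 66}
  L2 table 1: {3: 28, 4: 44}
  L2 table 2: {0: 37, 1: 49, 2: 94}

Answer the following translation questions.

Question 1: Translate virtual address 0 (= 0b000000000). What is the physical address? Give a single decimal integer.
vaddr = 0 = 0b000000000
Split: l1_idx=0, l2_idx=0, offset=0
L1[0] = 0
L2[0][0] = 10
paddr = 10 * 8 + 0 = 80

Answer: 80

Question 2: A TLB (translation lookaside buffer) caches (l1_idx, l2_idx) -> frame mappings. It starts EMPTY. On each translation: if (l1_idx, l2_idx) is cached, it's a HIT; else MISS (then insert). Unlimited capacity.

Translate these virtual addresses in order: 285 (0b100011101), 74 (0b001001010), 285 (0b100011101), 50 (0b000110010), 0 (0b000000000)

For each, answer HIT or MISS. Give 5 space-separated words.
Answer: MISS MISS HIT MISS MISS

Derivation:
vaddr=285: (4,3) not in TLB -> MISS, insert
vaddr=74: (1,1) not in TLB -> MISS, insert
vaddr=285: (4,3) in TLB -> HIT
vaddr=50: (0,6) not in TLB -> MISS, insert
vaddr=0: (0,0) not in TLB -> MISS, insert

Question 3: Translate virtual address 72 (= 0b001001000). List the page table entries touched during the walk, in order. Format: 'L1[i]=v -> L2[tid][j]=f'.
Answer: L1[1]=2 -> L2[2][1]=49

Derivation:
vaddr = 72 = 0b001001000
Split: l1_idx=1, l2_idx=1, offset=0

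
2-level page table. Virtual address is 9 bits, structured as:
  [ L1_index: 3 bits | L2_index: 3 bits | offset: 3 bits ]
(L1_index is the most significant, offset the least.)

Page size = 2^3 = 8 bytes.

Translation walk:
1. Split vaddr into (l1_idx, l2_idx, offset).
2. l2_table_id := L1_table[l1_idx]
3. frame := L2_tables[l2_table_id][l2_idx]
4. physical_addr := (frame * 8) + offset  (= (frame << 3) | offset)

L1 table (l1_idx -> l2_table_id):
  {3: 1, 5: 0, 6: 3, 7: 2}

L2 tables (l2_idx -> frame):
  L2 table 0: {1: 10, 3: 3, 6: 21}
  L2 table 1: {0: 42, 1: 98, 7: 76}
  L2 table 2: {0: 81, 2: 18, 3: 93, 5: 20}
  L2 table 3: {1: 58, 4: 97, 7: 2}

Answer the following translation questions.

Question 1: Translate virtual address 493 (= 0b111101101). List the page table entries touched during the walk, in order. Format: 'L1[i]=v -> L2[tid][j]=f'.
vaddr = 493 = 0b111101101
Split: l1_idx=7, l2_idx=5, offset=5

Answer: L1[7]=2 -> L2[2][5]=20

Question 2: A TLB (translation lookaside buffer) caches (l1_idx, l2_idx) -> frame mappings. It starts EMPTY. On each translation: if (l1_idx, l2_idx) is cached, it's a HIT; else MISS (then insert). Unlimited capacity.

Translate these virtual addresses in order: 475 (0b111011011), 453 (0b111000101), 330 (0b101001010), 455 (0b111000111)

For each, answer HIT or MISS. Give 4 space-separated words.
vaddr=475: (7,3) not in TLB -> MISS, insert
vaddr=453: (7,0) not in TLB -> MISS, insert
vaddr=330: (5,1) not in TLB -> MISS, insert
vaddr=455: (7,0) in TLB -> HIT

Answer: MISS MISS MISS HIT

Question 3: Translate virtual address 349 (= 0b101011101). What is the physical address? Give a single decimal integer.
vaddr = 349 = 0b101011101
Split: l1_idx=5, l2_idx=3, offset=5
L1[5] = 0
L2[0][3] = 3
paddr = 3 * 8 + 5 = 29

Answer: 29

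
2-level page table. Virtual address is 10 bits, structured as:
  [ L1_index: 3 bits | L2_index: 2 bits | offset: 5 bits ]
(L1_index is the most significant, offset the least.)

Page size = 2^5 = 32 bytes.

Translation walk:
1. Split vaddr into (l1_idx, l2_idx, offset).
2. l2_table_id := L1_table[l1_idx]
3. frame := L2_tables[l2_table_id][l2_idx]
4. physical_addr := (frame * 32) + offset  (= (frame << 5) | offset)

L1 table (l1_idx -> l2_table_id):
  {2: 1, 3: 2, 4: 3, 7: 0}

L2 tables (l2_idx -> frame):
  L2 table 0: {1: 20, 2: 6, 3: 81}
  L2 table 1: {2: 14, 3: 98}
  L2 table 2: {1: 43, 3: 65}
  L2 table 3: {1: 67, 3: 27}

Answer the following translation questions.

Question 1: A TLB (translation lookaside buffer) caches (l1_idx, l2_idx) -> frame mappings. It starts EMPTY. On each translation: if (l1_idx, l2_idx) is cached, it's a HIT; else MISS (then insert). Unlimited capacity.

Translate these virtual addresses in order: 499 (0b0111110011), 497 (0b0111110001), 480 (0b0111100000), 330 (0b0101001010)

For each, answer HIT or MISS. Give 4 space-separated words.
vaddr=499: (3,3) not in TLB -> MISS, insert
vaddr=497: (3,3) in TLB -> HIT
vaddr=480: (3,3) in TLB -> HIT
vaddr=330: (2,2) not in TLB -> MISS, insert

Answer: MISS HIT HIT MISS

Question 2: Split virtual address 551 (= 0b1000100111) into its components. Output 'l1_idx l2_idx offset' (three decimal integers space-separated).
Answer: 4 1 7

Derivation:
vaddr = 551 = 0b1000100111
  top 3 bits -> l1_idx = 4
  next 2 bits -> l2_idx = 1
  bottom 5 bits -> offset = 7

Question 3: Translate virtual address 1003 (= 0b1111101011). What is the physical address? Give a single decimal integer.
vaddr = 1003 = 0b1111101011
Split: l1_idx=7, l2_idx=3, offset=11
L1[7] = 0
L2[0][3] = 81
paddr = 81 * 32 + 11 = 2603

Answer: 2603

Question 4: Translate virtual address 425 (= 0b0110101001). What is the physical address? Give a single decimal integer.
Answer: 1385

Derivation:
vaddr = 425 = 0b0110101001
Split: l1_idx=3, l2_idx=1, offset=9
L1[3] = 2
L2[2][1] = 43
paddr = 43 * 32 + 9 = 1385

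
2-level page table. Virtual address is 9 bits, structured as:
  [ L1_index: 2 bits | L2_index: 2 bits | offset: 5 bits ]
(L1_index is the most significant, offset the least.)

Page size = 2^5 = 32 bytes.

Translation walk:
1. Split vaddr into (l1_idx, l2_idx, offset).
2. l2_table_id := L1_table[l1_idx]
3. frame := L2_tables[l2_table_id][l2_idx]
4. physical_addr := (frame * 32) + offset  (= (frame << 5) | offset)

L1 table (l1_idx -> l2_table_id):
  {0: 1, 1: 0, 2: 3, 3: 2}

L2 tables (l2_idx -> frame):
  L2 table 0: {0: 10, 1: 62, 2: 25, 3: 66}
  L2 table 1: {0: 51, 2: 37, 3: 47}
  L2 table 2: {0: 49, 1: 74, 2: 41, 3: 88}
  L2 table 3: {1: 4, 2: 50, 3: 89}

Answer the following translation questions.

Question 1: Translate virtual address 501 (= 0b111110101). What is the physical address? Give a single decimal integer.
vaddr = 501 = 0b111110101
Split: l1_idx=3, l2_idx=3, offset=21
L1[3] = 2
L2[2][3] = 88
paddr = 88 * 32 + 21 = 2837

Answer: 2837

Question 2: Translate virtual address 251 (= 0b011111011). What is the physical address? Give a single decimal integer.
vaddr = 251 = 0b011111011
Split: l1_idx=1, l2_idx=3, offset=27
L1[1] = 0
L2[0][3] = 66
paddr = 66 * 32 + 27 = 2139

Answer: 2139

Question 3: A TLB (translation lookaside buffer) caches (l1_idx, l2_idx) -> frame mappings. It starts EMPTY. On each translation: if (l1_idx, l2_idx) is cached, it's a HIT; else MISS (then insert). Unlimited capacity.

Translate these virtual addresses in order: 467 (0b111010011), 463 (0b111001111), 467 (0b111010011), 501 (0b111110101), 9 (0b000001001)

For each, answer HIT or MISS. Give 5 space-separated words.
vaddr=467: (3,2) not in TLB -> MISS, insert
vaddr=463: (3,2) in TLB -> HIT
vaddr=467: (3,2) in TLB -> HIT
vaddr=501: (3,3) not in TLB -> MISS, insert
vaddr=9: (0,0) not in TLB -> MISS, insert

Answer: MISS HIT HIT MISS MISS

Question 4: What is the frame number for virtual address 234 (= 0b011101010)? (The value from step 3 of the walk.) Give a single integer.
Answer: 66

Derivation:
vaddr = 234: l1_idx=1, l2_idx=3
L1[1] = 0; L2[0][3] = 66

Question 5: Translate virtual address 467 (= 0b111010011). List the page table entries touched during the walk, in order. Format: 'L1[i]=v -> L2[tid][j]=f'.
Answer: L1[3]=2 -> L2[2][2]=41

Derivation:
vaddr = 467 = 0b111010011
Split: l1_idx=3, l2_idx=2, offset=19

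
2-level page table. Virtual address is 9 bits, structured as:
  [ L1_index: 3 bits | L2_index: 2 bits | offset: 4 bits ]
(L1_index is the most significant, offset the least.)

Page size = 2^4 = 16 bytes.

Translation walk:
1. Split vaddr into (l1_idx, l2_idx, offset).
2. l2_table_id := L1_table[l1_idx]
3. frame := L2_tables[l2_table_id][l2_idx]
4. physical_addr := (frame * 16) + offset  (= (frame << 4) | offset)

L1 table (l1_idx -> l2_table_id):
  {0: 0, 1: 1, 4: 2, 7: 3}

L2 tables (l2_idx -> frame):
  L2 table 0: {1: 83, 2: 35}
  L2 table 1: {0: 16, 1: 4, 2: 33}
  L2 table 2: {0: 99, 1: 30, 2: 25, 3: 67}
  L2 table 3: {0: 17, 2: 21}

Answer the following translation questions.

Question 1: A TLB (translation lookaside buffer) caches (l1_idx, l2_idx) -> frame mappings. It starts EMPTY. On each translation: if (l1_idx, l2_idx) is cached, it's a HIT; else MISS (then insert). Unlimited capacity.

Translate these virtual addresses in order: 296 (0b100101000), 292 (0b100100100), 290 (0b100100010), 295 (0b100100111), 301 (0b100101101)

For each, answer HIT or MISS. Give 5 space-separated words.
Answer: MISS HIT HIT HIT HIT

Derivation:
vaddr=296: (4,2) not in TLB -> MISS, insert
vaddr=292: (4,2) in TLB -> HIT
vaddr=290: (4,2) in TLB -> HIT
vaddr=295: (4,2) in TLB -> HIT
vaddr=301: (4,2) in TLB -> HIT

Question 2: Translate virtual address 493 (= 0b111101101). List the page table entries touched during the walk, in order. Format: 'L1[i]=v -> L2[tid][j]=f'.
vaddr = 493 = 0b111101101
Split: l1_idx=7, l2_idx=2, offset=13

Answer: L1[7]=3 -> L2[3][2]=21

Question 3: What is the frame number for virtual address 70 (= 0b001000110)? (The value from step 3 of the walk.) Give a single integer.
vaddr = 70: l1_idx=1, l2_idx=0
L1[1] = 1; L2[1][0] = 16

Answer: 16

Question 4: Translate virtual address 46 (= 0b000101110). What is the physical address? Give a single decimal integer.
Answer: 574

Derivation:
vaddr = 46 = 0b000101110
Split: l1_idx=0, l2_idx=2, offset=14
L1[0] = 0
L2[0][2] = 35
paddr = 35 * 16 + 14 = 574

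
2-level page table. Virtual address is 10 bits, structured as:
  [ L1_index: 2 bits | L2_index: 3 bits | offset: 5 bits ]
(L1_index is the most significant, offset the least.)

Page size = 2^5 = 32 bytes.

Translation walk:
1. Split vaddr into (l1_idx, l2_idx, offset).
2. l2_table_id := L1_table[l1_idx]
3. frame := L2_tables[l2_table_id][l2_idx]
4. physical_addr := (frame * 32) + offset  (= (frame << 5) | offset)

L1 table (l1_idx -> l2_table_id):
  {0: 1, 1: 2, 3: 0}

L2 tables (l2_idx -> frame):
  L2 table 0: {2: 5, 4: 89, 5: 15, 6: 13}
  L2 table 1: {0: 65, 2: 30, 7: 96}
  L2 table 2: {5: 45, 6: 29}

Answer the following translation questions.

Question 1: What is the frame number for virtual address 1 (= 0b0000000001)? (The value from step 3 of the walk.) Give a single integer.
vaddr = 1: l1_idx=0, l2_idx=0
L1[0] = 1; L2[1][0] = 65

Answer: 65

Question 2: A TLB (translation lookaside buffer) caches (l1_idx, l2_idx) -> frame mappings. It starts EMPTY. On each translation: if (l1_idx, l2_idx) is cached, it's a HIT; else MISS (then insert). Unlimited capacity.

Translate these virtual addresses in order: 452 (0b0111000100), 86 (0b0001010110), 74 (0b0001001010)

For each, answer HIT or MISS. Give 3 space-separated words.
vaddr=452: (1,6) not in TLB -> MISS, insert
vaddr=86: (0,2) not in TLB -> MISS, insert
vaddr=74: (0,2) in TLB -> HIT

Answer: MISS MISS HIT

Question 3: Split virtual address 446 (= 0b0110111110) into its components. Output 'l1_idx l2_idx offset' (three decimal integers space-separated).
vaddr = 446 = 0b0110111110
  top 2 bits -> l1_idx = 1
  next 3 bits -> l2_idx = 5
  bottom 5 bits -> offset = 30

Answer: 1 5 30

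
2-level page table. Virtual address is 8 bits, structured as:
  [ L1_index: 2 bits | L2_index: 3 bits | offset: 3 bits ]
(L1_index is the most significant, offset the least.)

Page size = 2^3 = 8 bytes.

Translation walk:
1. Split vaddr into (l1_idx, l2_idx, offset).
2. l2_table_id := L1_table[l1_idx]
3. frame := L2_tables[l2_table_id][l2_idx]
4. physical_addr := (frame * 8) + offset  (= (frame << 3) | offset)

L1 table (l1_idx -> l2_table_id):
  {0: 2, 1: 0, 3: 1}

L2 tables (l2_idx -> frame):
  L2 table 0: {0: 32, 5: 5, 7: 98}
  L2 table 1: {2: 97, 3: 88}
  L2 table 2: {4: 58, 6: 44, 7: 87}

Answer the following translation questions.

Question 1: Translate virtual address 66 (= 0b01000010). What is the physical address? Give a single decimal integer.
vaddr = 66 = 0b01000010
Split: l1_idx=1, l2_idx=0, offset=2
L1[1] = 0
L2[0][0] = 32
paddr = 32 * 8 + 2 = 258

Answer: 258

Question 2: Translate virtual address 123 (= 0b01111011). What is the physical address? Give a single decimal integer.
vaddr = 123 = 0b01111011
Split: l1_idx=1, l2_idx=7, offset=3
L1[1] = 0
L2[0][7] = 98
paddr = 98 * 8 + 3 = 787

Answer: 787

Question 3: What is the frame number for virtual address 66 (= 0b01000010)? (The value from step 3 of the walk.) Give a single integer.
Answer: 32

Derivation:
vaddr = 66: l1_idx=1, l2_idx=0
L1[1] = 0; L2[0][0] = 32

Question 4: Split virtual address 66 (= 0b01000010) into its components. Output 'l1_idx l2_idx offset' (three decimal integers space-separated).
Answer: 1 0 2

Derivation:
vaddr = 66 = 0b01000010
  top 2 bits -> l1_idx = 1
  next 3 bits -> l2_idx = 0
  bottom 3 bits -> offset = 2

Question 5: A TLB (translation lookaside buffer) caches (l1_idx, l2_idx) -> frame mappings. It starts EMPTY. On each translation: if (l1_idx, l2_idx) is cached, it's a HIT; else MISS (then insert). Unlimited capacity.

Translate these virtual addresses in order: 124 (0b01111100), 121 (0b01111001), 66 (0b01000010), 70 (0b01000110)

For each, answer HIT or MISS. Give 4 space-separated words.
vaddr=124: (1,7) not in TLB -> MISS, insert
vaddr=121: (1,7) in TLB -> HIT
vaddr=66: (1,0) not in TLB -> MISS, insert
vaddr=70: (1,0) in TLB -> HIT

Answer: MISS HIT MISS HIT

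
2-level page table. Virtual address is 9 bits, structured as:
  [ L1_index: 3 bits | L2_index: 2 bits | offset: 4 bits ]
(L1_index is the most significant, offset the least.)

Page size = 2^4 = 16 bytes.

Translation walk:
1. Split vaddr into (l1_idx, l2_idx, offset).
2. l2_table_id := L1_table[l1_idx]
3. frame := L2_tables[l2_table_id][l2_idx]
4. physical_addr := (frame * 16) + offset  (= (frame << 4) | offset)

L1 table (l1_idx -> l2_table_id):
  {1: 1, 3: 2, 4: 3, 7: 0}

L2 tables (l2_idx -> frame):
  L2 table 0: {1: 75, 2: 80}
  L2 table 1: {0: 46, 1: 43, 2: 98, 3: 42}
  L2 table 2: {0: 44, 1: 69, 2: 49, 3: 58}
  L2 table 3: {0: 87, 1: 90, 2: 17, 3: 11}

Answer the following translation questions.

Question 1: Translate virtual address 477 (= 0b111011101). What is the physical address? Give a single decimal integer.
vaddr = 477 = 0b111011101
Split: l1_idx=7, l2_idx=1, offset=13
L1[7] = 0
L2[0][1] = 75
paddr = 75 * 16 + 13 = 1213

Answer: 1213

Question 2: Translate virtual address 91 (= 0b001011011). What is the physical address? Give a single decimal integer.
vaddr = 91 = 0b001011011
Split: l1_idx=1, l2_idx=1, offset=11
L1[1] = 1
L2[1][1] = 43
paddr = 43 * 16 + 11 = 699

Answer: 699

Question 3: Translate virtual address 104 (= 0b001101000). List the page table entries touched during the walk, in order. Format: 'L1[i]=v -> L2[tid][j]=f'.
Answer: L1[1]=1 -> L2[1][2]=98

Derivation:
vaddr = 104 = 0b001101000
Split: l1_idx=1, l2_idx=2, offset=8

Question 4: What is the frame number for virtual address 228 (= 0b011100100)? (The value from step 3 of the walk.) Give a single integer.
vaddr = 228: l1_idx=3, l2_idx=2
L1[3] = 2; L2[2][2] = 49

Answer: 49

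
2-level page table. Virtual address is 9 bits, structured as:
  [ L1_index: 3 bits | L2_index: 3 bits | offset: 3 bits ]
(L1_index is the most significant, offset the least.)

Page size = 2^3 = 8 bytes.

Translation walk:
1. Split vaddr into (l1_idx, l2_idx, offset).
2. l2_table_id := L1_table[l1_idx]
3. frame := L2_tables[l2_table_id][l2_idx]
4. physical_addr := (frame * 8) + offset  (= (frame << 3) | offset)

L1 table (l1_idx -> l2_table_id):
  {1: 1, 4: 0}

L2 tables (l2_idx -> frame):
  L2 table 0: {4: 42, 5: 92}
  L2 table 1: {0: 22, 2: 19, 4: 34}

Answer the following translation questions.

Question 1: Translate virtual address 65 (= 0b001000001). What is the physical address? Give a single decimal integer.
vaddr = 65 = 0b001000001
Split: l1_idx=1, l2_idx=0, offset=1
L1[1] = 1
L2[1][0] = 22
paddr = 22 * 8 + 1 = 177

Answer: 177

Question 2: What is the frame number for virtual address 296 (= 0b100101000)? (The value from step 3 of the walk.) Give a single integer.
vaddr = 296: l1_idx=4, l2_idx=5
L1[4] = 0; L2[0][5] = 92

Answer: 92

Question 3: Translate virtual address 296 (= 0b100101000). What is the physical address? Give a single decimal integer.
Answer: 736

Derivation:
vaddr = 296 = 0b100101000
Split: l1_idx=4, l2_idx=5, offset=0
L1[4] = 0
L2[0][5] = 92
paddr = 92 * 8 + 0 = 736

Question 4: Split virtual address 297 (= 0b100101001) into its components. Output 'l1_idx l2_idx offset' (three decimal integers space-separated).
Answer: 4 5 1

Derivation:
vaddr = 297 = 0b100101001
  top 3 bits -> l1_idx = 4
  next 3 bits -> l2_idx = 5
  bottom 3 bits -> offset = 1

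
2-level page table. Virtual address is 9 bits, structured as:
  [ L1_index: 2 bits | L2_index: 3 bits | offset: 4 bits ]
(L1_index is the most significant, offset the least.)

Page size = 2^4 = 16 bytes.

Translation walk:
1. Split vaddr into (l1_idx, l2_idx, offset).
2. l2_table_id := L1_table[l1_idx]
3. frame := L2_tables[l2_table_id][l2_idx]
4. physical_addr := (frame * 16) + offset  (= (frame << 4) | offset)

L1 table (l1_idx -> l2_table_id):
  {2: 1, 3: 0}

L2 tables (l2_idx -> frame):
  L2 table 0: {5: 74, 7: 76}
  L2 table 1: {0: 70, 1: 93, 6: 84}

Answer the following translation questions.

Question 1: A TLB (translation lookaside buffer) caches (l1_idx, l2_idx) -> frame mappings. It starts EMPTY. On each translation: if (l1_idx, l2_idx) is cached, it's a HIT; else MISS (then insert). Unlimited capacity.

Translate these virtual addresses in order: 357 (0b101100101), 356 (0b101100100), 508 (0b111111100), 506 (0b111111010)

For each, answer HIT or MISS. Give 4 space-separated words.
Answer: MISS HIT MISS HIT

Derivation:
vaddr=357: (2,6) not in TLB -> MISS, insert
vaddr=356: (2,6) in TLB -> HIT
vaddr=508: (3,7) not in TLB -> MISS, insert
vaddr=506: (3,7) in TLB -> HIT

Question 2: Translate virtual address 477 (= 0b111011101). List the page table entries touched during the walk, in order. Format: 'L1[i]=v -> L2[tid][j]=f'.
Answer: L1[3]=0 -> L2[0][5]=74

Derivation:
vaddr = 477 = 0b111011101
Split: l1_idx=3, l2_idx=5, offset=13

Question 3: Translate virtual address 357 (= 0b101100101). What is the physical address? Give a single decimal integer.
Answer: 1349

Derivation:
vaddr = 357 = 0b101100101
Split: l1_idx=2, l2_idx=6, offset=5
L1[2] = 1
L2[1][6] = 84
paddr = 84 * 16 + 5 = 1349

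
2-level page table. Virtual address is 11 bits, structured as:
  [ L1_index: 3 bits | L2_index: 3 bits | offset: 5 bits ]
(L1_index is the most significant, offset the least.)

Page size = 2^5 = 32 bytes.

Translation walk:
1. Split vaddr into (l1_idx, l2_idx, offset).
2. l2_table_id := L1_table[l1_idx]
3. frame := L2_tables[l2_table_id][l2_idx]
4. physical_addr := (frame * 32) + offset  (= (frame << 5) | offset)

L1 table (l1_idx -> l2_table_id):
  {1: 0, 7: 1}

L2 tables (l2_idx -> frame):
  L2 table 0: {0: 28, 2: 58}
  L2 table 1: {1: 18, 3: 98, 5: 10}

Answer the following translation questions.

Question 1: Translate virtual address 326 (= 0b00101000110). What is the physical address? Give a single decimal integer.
vaddr = 326 = 0b00101000110
Split: l1_idx=1, l2_idx=2, offset=6
L1[1] = 0
L2[0][2] = 58
paddr = 58 * 32 + 6 = 1862

Answer: 1862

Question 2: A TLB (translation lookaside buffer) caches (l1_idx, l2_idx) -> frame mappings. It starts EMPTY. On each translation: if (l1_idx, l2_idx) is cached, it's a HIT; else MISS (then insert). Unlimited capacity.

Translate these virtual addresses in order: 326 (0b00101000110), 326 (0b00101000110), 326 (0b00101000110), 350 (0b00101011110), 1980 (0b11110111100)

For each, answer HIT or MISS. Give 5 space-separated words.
vaddr=326: (1,2) not in TLB -> MISS, insert
vaddr=326: (1,2) in TLB -> HIT
vaddr=326: (1,2) in TLB -> HIT
vaddr=350: (1,2) in TLB -> HIT
vaddr=1980: (7,5) not in TLB -> MISS, insert

Answer: MISS HIT HIT HIT MISS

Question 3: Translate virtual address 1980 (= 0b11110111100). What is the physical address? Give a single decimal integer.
vaddr = 1980 = 0b11110111100
Split: l1_idx=7, l2_idx=5, offset=28
L1[7] = 1
L2[1][5] = 10
paddr = 10 * 32 + 28 = 348

Answer: 348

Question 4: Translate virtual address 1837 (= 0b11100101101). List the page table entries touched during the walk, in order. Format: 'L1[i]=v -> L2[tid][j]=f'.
vaddr = 1837 = 0b11100101101
Split: l1_idx=7, l2_idx=1, offset=13

Answer: L1[7]=1 -> L2[1][1]=18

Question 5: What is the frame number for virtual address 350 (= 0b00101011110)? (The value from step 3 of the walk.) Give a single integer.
Answer: 58

Derivation:
vaddr = 350: l1_idx=1, l2_idx=2
L1[1] = 0; L2[0][2] = 58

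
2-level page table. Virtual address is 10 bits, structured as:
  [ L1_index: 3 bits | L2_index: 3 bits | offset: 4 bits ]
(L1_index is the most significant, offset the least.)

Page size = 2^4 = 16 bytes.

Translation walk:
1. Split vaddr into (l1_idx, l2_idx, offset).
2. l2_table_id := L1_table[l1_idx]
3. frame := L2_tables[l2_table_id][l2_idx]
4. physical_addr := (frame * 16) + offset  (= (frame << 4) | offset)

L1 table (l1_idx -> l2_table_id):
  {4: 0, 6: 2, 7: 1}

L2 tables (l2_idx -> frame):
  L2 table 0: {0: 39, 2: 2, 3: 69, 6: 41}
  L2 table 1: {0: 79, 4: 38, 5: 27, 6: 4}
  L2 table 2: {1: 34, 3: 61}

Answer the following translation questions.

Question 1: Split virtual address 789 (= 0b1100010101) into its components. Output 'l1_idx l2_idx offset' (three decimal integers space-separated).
Answer: 6 1 5

Derivation:
vaddr = 789 = 0b1100010101
  top 3 bits -> l1_idx = 6
  next 3 bits -> l2_idx = 1
  bottom 4 bits -> offset = 5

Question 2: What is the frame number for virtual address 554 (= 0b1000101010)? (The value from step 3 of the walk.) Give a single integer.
Answer: 2

Derivation:
vaddr = 554: l1_idx=4, l2_idx=2
L1[4] = 0; L2[0][2] = 2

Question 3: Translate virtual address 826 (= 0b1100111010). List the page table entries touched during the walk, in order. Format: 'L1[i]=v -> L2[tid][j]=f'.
vaddr = 826 = 0b1100111010
Split: l1_idx=6, l2_idx=3, offset=10

Answer: L1[6]=2 -> L2[2][3]=61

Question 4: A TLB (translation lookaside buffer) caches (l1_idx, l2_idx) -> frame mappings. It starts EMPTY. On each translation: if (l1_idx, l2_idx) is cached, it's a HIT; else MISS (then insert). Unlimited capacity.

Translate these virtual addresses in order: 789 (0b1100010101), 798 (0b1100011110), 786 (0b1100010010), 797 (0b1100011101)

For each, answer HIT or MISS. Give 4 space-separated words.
vaddr=789: (6,1) not in TLB -> MISS, insert
vaddr=798: (6,1) in TLB -> HIT
vaddr=786: (6,1) in TLB -> HIT
vaddr=797: (6,1) in TLB -> HIT

Answer: MISS HIT HIT HIT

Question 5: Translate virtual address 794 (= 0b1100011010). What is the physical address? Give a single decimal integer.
vaddr = 794 = 0b1100011010
Split: l1_idx=6, l2_idx=1, offset=10
L1[6] = 2
L2[2][1] = 34
paddr = 34 * 16 + 10 = 554

Answer: 554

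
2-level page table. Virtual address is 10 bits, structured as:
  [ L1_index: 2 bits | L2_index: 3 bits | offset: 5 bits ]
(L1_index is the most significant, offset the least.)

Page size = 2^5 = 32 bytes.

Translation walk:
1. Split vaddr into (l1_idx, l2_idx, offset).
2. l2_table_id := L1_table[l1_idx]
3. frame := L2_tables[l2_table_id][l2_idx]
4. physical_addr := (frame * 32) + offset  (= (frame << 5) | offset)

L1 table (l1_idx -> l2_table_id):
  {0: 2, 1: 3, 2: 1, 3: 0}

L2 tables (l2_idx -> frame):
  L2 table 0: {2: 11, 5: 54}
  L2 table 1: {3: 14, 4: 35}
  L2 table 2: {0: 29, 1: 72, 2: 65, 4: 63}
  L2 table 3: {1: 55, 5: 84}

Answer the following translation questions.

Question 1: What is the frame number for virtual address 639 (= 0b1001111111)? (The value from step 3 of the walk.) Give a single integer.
Answer: 14

Derivation:
vaddr = 639: l1_idx=2, l2_idx=3
L1[2] = 1; L2[1][3] = 14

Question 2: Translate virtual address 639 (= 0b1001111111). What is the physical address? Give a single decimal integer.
Answer: 479

Derivation:
vaddr = 639 = 0b1001111111
Split: l1_idx=2, l2_idx=3, offset=31
L1[2] = 1
L2[1][3] = 14
paddr = 14 * 32 + 31 = 479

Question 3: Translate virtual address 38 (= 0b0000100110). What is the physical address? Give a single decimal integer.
Answer: 2310

Derivation:
vaddr = 38 = 0b0000100110
Split: l1_idx=0, l2_idx=1, offset=6
L1[0] = 2
L2[2][1] = 72
paddr = 72 * 32 + 6 = 2310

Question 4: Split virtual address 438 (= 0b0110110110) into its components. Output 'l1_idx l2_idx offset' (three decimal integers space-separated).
vaddr = 438 = 0b0110110110
  top 2 bits -> l1_idx = 1
  next 3 bits -> l2_idx = 5
  bottom 5 bits -> offset = 22

Answer: 1 5 22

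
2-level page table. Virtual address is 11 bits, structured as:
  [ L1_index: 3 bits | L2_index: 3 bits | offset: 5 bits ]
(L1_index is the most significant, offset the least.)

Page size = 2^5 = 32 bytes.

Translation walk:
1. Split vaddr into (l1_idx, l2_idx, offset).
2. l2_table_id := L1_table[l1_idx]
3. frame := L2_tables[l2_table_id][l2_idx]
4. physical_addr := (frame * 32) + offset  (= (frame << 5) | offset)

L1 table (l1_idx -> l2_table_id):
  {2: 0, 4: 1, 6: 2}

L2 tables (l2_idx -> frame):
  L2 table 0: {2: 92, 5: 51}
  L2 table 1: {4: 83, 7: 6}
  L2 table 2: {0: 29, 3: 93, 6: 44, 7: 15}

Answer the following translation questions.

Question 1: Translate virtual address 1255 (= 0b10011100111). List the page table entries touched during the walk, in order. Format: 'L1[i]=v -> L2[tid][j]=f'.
Answer: L1[4]=1 -> L2[1][7]=6

Derivation:
vaddr = 1255 = 0b10011100111
Split: l1_idx=4, l2_idx=7, offset=7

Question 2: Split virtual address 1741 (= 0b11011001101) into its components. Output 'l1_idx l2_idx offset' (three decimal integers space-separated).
Answer: 6 6 13

Derivation:
vaddr = 1741 = 0b11011001101
  top 3 bits -> l1_idx = 6
  next 3 bits -> l2_idx = 6
  bottom 5 bits -> offset = 13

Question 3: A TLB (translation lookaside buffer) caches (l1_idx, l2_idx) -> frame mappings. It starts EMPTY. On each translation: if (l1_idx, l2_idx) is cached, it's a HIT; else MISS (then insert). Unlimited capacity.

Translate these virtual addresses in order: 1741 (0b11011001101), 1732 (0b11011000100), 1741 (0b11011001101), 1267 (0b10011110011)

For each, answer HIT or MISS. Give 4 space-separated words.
Answer: MISS HIT HIT MISS

Derivation:
vaddr=1741: (6,6) not in TLB -> MISS, insert
vaddr=1732: (6,6) in TLB -> HIT
vaddr=1741: (6,6) in TLB -> HIT
vaddr=1267: (4,7) not in TLB -> MISS, insert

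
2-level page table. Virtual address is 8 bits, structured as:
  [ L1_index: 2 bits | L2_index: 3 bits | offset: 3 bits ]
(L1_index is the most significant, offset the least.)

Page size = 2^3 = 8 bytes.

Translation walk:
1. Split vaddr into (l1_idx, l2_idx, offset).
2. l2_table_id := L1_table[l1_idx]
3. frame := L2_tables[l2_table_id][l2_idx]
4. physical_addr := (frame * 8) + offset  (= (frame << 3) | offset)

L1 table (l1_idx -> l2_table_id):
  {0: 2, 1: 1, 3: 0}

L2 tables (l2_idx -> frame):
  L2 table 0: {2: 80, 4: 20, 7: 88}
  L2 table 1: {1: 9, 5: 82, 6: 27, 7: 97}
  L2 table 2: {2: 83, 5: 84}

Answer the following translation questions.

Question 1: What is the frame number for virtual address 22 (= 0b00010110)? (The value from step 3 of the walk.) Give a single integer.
vaddr = 22: l1_idx=0, l2_idx=2
L1[0] = 2; L2[2][2] = 83

Answer: 83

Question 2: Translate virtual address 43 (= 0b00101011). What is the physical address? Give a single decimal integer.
vaddr = 43 = 0b00101011
Split: l1_idx=0, l2_idx=5, offset=3
L1[0] = 2
L2[2][5] = 84
paddr = 84 * 8 + 3 = 675

Answer: 675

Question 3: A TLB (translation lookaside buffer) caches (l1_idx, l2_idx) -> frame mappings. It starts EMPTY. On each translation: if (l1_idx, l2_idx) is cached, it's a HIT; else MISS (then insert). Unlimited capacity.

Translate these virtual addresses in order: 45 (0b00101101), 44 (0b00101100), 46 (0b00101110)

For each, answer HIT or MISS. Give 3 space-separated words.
Answer: MISS HIT HIT

Derivation:
vaddr=45: (0,5) not in TLB -> MISS, insert
vaddr=44: (0,5) in TLB -> HIT
vaddr=46: (0,5) in TLB -> HIT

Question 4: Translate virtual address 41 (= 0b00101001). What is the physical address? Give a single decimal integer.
vaddr = 41 = 0b00101001
Split: l1_idx=0, l2_idx=5, offset=1
L1[0] = 2
L2[2][5] = 84
paddr = 84 * 8 + 1 = 673

Answer: 673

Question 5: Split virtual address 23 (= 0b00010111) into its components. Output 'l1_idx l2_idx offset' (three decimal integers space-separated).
vaddr = 23 = 0b00010111
  top 2 bits -> l1_idx = 0
  next 3 bits -> l2_idx = 2
  bottom 3 bits -> offset = 7

Answer: 0 2 7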